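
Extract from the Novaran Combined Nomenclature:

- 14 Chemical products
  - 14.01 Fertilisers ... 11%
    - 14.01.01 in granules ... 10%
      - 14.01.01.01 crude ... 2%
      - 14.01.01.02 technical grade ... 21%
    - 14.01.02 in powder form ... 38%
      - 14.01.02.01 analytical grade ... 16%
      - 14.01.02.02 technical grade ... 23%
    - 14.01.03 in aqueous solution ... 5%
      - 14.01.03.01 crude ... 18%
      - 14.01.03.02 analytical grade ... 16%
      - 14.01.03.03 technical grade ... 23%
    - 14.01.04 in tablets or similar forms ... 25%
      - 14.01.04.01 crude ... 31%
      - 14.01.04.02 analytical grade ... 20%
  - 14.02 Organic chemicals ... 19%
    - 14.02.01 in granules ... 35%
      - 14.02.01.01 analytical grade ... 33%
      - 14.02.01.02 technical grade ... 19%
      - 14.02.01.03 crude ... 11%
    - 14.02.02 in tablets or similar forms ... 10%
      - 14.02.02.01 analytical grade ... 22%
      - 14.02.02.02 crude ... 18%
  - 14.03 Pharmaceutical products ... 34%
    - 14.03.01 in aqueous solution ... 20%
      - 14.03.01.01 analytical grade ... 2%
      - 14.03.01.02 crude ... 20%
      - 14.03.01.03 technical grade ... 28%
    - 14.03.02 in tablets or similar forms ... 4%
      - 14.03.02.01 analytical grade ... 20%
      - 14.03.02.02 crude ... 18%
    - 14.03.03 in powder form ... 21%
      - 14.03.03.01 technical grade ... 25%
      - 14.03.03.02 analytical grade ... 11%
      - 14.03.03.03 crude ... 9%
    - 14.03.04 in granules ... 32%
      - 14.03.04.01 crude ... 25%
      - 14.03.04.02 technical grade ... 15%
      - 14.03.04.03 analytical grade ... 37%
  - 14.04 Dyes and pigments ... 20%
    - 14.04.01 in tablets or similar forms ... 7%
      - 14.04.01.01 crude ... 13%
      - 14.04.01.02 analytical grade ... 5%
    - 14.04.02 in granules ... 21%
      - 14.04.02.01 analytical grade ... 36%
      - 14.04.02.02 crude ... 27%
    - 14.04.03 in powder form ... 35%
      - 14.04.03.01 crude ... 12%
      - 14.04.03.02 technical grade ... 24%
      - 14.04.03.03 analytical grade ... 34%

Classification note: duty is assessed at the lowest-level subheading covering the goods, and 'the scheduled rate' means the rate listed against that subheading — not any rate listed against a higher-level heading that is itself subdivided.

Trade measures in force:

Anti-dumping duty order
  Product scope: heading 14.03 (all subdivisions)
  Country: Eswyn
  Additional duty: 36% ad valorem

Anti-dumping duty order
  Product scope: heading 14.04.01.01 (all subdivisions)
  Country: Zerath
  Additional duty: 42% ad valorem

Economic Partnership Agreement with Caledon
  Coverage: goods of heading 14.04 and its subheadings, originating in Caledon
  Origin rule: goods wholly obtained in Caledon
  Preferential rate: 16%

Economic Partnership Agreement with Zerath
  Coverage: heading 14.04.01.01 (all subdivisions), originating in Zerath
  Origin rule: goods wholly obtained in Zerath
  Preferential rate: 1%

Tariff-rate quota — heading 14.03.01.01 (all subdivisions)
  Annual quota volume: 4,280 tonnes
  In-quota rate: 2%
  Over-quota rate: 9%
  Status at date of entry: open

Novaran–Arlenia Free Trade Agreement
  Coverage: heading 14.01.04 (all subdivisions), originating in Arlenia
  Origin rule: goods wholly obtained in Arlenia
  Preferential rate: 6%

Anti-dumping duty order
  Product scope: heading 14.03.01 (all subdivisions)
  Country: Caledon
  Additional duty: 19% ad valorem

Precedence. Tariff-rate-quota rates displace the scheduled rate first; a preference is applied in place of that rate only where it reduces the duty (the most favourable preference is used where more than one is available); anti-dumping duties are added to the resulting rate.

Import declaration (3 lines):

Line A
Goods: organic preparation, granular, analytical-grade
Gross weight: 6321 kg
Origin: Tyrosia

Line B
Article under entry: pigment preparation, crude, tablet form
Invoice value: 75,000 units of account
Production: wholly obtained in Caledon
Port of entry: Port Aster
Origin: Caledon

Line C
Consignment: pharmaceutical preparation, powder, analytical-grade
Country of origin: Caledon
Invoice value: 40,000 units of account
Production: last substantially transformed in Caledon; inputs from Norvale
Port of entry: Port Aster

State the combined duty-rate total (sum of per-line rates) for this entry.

Line A: organic → 14.02; granular → 14.02.01; analytical-grade → 14.02.01.01. Scheduled 33%. No special measure applies. → 33%.
Line B: pigment → 14.04; tablet form → 14.04.01; crude → 14.04.01.01. Scheduled 13%. Caledon agreement on 14.04: wholly obtained → 16% available; preference 16% not lower than 13% → no reduction. → 13%.
Line C: pharmaceutical → 14.03; powder → 14.03.03; analytical-grade → 14.03.03.02. Scheduled 11%. Caledon agreement on 14.04: 14.03.03.02 not covered. → 11%.
Sum: 33% + 13% + 11% = 57%.

57%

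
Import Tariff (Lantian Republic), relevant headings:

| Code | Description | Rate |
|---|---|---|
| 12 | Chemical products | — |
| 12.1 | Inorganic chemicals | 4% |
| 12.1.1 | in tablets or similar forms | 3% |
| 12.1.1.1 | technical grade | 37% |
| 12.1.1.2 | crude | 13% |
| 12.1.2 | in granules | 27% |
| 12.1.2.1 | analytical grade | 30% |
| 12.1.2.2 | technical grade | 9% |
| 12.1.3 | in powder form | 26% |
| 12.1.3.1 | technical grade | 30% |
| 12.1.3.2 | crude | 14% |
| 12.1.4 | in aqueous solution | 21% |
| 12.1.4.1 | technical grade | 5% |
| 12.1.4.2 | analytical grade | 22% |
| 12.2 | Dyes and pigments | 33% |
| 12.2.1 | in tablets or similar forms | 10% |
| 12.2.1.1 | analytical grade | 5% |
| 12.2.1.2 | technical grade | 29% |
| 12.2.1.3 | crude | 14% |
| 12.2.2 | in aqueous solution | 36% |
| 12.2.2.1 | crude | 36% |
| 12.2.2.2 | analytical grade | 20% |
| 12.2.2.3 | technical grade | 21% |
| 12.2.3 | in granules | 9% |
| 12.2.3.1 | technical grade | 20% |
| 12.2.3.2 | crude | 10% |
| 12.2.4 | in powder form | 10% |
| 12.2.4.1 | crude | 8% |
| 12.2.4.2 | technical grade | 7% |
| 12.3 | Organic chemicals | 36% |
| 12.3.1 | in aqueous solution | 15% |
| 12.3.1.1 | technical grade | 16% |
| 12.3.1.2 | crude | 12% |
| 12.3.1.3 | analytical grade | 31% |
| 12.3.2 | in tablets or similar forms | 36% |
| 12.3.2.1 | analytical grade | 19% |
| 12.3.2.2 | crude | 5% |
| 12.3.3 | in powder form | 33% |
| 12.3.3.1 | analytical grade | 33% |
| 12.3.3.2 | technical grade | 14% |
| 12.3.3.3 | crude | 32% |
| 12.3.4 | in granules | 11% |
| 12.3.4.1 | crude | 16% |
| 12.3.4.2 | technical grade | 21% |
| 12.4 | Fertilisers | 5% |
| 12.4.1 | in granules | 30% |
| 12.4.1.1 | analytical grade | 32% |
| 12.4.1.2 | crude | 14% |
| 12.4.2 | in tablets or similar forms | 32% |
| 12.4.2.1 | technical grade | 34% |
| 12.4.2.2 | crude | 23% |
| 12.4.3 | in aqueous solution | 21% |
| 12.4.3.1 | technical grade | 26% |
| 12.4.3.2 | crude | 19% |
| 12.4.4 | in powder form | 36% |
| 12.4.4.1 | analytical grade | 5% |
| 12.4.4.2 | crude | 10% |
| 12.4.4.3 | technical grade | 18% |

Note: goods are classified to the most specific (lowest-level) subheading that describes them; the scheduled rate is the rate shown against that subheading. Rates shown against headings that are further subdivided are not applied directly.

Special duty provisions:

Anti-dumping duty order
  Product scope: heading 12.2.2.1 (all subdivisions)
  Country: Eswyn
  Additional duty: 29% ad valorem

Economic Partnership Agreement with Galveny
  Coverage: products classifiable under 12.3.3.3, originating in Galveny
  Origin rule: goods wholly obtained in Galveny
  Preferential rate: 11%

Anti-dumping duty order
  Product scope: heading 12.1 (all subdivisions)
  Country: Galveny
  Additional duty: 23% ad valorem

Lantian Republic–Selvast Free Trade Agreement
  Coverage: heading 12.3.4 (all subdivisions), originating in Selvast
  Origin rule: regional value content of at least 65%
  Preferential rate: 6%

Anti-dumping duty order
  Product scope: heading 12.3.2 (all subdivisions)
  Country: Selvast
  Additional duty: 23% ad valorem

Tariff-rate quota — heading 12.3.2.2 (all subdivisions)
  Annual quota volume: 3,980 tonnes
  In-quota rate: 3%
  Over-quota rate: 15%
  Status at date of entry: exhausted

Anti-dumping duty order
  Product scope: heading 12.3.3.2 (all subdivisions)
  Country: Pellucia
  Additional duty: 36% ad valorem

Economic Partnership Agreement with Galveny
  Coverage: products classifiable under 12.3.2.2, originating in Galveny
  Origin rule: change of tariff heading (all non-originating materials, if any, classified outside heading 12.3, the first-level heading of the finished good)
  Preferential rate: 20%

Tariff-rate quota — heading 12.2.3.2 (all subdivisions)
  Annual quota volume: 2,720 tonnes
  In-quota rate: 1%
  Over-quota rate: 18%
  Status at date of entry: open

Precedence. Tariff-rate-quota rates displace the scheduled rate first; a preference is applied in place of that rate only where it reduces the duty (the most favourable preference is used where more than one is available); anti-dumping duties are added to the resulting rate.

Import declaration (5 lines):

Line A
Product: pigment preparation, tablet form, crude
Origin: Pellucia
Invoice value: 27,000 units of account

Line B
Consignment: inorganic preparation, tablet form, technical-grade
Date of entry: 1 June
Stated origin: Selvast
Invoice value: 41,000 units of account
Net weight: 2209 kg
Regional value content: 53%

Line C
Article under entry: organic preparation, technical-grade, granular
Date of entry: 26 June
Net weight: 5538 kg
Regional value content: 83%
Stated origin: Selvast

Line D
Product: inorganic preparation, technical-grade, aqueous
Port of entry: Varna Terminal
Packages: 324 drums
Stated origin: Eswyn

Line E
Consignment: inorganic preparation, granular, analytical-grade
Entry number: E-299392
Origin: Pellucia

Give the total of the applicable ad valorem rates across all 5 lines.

92%

Line A: pigment → 12.2; tablet form → 12.2.1; crude → 12.2.1.3. Scheduled 14%. No special measure applies. → 14%.
Line B: inorganic → 12.1; tablet form → 12.1.1; technical-grade → 12.1.1.1. Scheduled 37%. Selvast agreement on 12.3.4: 12.1.1.1 not covered. → 37%.
Line C: organic → 12.3; granular → 12.3.4; technical-grade → 12.3.4.2. Scheduled 21%. Selvast agreement on 12.3.4: RVC ≥ 65% → 6% available; preferential 6%. → 6%.
Line D: inorganic → 12.1; aqueous → 12.1.4; technical-grade → 12.1.4.1. Scheduled 5%. No special measure applies. → 5%.
Line E: inorganic → 12.1; granular → 12.1.2; analytical-grade → 12.1.2.1. Scheduled 30%. No special measure applies. → 30%.
Sum: 14% + 37% + 6% + 5% + 30% = 92%.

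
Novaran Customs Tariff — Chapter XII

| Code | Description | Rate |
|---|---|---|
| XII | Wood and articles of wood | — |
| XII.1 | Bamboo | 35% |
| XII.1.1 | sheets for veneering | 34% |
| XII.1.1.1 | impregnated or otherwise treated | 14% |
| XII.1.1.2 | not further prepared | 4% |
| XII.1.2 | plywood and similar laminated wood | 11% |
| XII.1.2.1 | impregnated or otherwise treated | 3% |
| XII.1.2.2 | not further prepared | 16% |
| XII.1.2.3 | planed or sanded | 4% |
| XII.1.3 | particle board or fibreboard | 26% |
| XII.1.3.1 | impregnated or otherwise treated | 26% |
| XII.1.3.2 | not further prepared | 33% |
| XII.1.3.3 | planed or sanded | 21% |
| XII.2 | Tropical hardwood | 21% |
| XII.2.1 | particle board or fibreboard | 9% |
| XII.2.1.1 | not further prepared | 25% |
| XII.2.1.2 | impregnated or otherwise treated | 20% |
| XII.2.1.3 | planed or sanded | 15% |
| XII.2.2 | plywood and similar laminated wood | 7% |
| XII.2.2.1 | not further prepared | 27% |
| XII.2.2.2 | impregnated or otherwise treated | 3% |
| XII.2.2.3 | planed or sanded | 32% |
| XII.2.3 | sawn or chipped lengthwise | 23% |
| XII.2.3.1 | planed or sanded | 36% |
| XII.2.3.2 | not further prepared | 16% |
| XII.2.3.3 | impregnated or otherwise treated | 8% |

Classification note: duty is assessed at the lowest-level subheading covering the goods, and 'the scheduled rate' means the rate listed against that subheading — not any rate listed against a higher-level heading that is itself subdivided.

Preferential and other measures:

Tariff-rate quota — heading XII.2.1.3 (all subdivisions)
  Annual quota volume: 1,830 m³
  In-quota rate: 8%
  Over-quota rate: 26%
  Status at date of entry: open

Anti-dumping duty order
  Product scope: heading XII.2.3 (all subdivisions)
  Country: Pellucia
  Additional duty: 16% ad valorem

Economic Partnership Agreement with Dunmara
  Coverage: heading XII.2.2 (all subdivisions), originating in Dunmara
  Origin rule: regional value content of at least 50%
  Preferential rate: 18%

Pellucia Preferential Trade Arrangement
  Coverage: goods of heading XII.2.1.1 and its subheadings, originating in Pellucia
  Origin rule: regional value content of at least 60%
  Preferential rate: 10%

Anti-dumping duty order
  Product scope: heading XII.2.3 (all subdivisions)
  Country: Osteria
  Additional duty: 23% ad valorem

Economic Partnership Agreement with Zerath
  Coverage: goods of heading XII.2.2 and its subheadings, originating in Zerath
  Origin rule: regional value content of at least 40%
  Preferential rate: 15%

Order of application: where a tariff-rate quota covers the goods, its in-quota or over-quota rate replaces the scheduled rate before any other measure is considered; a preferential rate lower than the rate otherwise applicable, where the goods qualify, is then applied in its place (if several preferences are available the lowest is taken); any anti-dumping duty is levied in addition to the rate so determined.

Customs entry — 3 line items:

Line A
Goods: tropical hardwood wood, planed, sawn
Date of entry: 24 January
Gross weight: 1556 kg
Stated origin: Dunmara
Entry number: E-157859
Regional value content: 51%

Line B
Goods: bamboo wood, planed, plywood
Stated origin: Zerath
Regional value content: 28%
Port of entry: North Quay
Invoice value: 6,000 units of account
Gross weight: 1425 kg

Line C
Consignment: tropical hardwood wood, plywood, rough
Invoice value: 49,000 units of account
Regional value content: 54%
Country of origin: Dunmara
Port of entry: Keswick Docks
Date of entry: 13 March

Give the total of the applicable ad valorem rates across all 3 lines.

58%

Line A: tropical hardwood → XII.2; sawn → XII.2.3; planed → XII.2.3.1. Scheduled 36%. Dunmara agreement on XII.2.2: XII.2.3.1 not covered. → 36%.
Line B: bamboo → XII.1; plywood → XII.1.2; planed → XII.1.2.3. Scheduled 4%. Zerath agreement on XII.2.2: XII.1.2.3 not covered. → 4%.
Line C: tropical hardwood → XII.2; plywood → XII.2.2; rough → XII.2.2.1. Scheduled 27%. Dunmara agreement on XII.2.2: RVC ≥ 50% → 18% available; preferential 18%. → 18%.
Sum: 36% + 4% + 18% = 58%.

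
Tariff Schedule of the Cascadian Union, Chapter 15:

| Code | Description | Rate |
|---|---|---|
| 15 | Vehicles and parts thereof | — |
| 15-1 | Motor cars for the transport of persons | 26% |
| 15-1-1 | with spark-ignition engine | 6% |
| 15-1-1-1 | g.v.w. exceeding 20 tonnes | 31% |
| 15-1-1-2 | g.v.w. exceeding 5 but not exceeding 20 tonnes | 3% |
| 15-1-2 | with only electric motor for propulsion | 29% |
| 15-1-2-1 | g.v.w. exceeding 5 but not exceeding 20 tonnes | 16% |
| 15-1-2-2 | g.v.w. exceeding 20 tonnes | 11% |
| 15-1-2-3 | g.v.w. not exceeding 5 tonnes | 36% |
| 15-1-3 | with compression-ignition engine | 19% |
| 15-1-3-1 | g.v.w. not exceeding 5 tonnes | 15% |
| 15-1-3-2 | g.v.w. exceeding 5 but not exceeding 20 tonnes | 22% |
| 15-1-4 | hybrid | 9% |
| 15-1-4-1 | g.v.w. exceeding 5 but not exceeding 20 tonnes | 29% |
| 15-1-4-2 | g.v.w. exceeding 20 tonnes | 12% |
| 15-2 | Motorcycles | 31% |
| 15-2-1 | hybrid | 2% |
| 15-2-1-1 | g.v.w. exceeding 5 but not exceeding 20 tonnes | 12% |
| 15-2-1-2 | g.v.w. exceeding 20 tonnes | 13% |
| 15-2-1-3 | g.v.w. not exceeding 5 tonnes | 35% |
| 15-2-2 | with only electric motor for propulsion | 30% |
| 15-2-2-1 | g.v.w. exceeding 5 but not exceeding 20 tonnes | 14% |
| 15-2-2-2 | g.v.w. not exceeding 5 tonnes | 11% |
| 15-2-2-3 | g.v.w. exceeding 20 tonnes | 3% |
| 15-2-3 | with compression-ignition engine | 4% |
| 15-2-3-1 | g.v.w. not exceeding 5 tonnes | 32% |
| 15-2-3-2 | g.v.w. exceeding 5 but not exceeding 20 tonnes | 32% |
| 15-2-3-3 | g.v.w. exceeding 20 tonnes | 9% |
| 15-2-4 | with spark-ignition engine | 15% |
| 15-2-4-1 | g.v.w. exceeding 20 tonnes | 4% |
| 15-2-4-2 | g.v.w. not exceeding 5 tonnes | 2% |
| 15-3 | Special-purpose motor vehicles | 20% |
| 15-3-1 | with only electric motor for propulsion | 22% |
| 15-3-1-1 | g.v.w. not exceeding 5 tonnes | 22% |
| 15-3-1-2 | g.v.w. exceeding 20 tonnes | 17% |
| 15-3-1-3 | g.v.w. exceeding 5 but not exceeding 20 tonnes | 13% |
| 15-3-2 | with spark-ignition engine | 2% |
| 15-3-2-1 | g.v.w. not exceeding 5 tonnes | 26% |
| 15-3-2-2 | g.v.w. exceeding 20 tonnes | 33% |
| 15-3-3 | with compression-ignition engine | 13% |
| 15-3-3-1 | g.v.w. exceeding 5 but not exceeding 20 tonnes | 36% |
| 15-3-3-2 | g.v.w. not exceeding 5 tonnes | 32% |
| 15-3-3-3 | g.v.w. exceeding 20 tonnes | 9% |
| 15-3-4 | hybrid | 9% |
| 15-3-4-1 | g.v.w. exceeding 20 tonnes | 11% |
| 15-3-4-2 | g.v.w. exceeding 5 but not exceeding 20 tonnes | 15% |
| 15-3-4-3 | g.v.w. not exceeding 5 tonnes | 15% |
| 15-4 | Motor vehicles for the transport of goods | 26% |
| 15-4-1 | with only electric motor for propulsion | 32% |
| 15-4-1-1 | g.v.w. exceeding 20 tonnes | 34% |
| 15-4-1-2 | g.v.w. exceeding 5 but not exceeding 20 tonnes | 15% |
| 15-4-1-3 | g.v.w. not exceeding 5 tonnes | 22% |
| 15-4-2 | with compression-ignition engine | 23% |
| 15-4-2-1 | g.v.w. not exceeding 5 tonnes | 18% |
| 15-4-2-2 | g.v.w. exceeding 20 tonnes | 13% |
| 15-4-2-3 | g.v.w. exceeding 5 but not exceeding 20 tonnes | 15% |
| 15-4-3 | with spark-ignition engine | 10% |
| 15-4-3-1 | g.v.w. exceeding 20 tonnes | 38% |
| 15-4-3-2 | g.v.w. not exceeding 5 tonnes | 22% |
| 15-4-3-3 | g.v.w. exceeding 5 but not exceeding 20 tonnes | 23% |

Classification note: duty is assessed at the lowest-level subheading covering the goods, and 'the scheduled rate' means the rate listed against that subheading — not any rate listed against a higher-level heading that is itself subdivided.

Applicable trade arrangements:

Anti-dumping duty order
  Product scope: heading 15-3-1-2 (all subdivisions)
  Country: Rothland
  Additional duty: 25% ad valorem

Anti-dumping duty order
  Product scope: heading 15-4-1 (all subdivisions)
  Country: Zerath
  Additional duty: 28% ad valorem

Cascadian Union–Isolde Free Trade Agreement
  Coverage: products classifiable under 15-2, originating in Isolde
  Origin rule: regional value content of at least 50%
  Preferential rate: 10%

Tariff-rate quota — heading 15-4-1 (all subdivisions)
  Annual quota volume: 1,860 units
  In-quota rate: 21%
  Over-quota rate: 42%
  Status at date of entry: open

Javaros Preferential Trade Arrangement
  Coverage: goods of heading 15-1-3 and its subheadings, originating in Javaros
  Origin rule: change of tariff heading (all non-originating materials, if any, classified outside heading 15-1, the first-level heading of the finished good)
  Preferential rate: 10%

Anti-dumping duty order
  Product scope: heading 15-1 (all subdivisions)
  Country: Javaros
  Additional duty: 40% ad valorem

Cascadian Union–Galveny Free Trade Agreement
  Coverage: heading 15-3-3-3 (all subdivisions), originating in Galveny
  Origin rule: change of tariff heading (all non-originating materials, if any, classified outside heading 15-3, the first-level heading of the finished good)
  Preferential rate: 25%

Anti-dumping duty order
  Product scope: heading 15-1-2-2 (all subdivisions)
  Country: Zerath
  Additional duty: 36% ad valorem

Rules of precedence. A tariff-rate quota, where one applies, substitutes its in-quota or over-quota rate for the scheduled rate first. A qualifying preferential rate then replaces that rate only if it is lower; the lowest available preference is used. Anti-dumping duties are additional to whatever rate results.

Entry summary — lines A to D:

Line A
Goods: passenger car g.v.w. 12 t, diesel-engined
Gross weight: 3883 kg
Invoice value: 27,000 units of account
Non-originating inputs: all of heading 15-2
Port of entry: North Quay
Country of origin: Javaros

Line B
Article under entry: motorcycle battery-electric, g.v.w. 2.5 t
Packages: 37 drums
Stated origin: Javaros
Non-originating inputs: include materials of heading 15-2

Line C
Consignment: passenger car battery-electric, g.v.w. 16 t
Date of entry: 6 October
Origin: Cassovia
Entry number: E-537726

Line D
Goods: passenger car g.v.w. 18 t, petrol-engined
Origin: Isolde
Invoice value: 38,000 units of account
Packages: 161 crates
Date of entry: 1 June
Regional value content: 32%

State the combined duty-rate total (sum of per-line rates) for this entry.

80%

Line A: passenger car → 15-1; diesel-engined → 15-1-3; g.v.w. 12 t → 15-1-3-2. Scheduled 22%. Javaros agreement on 15-1-3: CTH met → 10% available; preferential 10%; anti-dumping (Javaros, 15-1): +40%; total 10% + 40% = 50%. → 50%.
Line B: motorcycle → 15-2; battery-electric → 15-2-2; g.v.w. 2.5 t → 15-2-2-2. Scheduled 11%. Javaros agreement on 15-1-3: 15-2-2-2 not covered. → 11%.
Line C: passenger car → 15-1; battery-electric → 15-1-2; g.v.w. 16 t → 15-1-2-1. Scheduled 16%. No special measure applies. → 16%.
Line D: passenger car → 15-1; petrol-engined → 15-1-1; g.v.w. 18 t → 15-1-1-2. Scheduled 3%. Isolde agreement on 15-2: 15-1-1-2 not covered. → 3%.
Sum: 50% + 11% + 16% + 3% = 80%.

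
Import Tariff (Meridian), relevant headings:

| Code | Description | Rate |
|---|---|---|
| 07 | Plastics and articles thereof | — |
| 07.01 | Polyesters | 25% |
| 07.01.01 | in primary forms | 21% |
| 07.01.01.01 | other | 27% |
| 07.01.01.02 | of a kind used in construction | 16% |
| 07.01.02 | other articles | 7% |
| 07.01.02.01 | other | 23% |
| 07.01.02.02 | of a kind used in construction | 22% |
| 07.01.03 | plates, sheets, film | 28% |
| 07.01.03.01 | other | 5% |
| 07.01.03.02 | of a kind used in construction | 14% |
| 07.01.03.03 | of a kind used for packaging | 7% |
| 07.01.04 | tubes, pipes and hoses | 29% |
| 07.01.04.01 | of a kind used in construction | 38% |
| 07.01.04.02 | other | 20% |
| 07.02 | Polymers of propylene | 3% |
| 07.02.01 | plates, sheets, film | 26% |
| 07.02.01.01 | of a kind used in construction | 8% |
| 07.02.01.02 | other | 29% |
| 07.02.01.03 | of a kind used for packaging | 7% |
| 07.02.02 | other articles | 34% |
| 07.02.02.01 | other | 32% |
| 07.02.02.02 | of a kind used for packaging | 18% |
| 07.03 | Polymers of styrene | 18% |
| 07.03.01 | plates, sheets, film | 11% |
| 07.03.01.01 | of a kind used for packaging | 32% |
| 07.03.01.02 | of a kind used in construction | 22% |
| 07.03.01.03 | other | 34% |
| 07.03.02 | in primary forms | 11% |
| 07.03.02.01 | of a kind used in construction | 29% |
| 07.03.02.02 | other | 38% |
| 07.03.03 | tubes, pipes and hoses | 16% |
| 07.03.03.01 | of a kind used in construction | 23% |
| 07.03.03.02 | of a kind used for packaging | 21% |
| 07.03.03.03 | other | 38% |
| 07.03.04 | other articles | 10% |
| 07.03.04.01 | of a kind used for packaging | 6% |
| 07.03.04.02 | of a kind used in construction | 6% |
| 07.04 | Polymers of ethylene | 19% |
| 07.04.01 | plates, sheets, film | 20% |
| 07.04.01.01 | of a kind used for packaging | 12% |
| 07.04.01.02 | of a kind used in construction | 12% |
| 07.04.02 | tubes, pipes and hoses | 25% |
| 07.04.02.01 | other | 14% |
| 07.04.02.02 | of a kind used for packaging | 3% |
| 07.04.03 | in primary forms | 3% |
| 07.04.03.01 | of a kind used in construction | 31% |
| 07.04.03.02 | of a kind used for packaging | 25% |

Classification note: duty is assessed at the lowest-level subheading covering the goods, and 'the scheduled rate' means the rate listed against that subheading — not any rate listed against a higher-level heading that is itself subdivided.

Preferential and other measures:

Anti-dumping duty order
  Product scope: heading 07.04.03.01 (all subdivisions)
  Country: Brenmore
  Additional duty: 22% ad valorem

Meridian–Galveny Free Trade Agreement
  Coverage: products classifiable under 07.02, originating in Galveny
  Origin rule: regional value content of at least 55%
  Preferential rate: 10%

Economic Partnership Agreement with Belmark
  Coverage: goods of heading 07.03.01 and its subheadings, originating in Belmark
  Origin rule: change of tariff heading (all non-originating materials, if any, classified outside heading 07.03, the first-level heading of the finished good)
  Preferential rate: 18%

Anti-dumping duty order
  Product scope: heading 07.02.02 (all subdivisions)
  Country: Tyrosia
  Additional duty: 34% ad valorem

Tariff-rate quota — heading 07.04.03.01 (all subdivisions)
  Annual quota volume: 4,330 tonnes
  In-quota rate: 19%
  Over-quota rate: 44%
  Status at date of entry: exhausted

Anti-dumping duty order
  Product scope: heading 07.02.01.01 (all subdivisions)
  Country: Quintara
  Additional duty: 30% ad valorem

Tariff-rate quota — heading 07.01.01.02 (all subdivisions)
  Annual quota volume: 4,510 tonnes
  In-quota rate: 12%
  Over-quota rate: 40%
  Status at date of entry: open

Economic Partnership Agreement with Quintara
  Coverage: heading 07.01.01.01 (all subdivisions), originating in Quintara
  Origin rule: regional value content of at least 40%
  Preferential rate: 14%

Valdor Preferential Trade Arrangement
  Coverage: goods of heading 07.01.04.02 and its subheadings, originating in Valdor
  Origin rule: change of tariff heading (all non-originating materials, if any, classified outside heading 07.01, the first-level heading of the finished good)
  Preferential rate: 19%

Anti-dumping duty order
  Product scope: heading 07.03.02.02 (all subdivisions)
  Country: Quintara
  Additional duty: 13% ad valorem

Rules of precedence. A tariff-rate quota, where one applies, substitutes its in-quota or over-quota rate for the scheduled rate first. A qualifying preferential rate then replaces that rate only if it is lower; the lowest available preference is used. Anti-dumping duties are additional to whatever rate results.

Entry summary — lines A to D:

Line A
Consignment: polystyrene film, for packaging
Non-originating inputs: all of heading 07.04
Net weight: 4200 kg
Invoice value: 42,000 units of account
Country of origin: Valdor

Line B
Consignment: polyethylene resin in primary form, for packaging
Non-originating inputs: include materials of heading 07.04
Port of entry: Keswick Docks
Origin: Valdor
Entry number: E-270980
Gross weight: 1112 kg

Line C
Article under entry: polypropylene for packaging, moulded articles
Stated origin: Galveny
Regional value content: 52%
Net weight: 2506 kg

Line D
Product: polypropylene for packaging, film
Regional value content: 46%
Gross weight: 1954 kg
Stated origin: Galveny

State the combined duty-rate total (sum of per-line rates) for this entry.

82%

Line A: polystyrene → 07.03; film → 07.03.01; for packaging → 07.03.01.01. Scheduled 32%. Valdor agreement on 07.01.04.02: 07.03.01.01 not covered. → 32%.
Line B: polyethylene → 07.04; resin in primary form → 07.04.03; for packaging → 07.04.03.02. Scheduled 25%. Valdor agreement on 07.01.04.02: 07.04.03.02 not covered. → 25%.
Line C: polypropylene → 07.02; moulded articles → 07.02.02; for packaging → 07.02.02.02. Scheduled 18%. Galveny agreement on 07.02: RVC < 55%. → 18%.
Line D: polypropylene → 07.02; film → 07.02.01; for packaging → 07.02.01.03. Scheduled 7%. Galveny agreement on 07.02: RVC < 55%. → 7%.
Sum: 32% + 25% + 18% + 7% = 82%.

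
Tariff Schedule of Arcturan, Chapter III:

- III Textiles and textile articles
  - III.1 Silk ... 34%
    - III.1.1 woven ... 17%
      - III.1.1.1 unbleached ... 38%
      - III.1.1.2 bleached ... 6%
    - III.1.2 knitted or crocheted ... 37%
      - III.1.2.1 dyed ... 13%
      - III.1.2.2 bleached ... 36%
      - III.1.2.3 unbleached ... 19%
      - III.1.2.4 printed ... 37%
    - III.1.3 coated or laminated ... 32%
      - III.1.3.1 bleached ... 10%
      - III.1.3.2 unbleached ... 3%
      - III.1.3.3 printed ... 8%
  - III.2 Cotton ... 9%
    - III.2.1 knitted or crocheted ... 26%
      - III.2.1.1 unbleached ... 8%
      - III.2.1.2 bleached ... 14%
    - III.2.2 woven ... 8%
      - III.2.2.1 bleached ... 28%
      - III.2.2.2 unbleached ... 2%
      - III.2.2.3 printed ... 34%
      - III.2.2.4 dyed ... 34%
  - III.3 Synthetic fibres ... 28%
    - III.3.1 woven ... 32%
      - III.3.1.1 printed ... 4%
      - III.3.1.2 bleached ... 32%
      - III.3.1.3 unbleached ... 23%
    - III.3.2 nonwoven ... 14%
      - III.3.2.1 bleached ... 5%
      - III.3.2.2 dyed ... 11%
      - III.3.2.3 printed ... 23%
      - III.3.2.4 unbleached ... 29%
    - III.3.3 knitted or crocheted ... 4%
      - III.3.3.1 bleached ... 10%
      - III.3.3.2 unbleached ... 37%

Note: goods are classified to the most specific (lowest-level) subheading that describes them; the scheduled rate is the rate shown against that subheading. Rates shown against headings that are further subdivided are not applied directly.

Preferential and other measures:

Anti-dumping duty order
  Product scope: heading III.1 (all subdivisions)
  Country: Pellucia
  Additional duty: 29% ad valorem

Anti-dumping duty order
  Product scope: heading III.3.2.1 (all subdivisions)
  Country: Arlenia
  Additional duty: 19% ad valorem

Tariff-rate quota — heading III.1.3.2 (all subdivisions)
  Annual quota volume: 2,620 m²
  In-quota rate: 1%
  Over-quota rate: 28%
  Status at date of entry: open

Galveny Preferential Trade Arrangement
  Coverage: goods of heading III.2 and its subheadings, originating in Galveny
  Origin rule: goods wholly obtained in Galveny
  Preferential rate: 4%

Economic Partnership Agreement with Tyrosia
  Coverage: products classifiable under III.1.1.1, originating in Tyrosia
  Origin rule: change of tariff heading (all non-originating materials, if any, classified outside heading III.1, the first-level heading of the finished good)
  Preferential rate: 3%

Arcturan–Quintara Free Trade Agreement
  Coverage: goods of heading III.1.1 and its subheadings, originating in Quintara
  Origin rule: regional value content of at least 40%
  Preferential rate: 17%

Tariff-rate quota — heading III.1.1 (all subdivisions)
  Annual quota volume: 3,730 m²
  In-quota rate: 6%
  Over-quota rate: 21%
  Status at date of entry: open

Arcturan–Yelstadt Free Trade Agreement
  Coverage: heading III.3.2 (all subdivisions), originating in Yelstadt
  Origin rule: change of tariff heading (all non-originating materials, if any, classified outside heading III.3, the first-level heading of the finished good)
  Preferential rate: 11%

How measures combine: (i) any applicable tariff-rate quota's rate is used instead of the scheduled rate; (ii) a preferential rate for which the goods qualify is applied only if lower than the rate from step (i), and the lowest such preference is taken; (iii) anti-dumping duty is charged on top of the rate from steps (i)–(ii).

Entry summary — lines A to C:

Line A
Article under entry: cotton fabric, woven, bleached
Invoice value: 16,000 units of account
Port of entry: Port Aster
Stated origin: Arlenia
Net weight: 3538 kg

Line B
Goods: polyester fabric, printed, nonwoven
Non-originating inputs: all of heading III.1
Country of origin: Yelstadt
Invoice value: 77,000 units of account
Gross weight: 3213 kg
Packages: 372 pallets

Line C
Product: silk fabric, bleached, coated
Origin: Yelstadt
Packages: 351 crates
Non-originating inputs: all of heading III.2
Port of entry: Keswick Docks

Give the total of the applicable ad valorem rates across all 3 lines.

49%

Line A: cotton → III.2; woven → III.2.2; bleached → III.2.2.1. Scheduled 28%. No special measure applies. → 28%.
Line B: polyester → III.3; nonwoven → III.3.2; printed → III.3.2.3. Scheduled 23%. Yelstadt agreement on III.3.2: CTH met → 11% available; preferential 11%. → 11%.
Line C: silk → III.1; coated → III.1.3; bleached → III.1.3.1. Scheduled 10%. Yelstadt agreement on III.3.2: III.1.3.1 not covered. → 10%.
Sum: 28% + 11% + 10% = 49%.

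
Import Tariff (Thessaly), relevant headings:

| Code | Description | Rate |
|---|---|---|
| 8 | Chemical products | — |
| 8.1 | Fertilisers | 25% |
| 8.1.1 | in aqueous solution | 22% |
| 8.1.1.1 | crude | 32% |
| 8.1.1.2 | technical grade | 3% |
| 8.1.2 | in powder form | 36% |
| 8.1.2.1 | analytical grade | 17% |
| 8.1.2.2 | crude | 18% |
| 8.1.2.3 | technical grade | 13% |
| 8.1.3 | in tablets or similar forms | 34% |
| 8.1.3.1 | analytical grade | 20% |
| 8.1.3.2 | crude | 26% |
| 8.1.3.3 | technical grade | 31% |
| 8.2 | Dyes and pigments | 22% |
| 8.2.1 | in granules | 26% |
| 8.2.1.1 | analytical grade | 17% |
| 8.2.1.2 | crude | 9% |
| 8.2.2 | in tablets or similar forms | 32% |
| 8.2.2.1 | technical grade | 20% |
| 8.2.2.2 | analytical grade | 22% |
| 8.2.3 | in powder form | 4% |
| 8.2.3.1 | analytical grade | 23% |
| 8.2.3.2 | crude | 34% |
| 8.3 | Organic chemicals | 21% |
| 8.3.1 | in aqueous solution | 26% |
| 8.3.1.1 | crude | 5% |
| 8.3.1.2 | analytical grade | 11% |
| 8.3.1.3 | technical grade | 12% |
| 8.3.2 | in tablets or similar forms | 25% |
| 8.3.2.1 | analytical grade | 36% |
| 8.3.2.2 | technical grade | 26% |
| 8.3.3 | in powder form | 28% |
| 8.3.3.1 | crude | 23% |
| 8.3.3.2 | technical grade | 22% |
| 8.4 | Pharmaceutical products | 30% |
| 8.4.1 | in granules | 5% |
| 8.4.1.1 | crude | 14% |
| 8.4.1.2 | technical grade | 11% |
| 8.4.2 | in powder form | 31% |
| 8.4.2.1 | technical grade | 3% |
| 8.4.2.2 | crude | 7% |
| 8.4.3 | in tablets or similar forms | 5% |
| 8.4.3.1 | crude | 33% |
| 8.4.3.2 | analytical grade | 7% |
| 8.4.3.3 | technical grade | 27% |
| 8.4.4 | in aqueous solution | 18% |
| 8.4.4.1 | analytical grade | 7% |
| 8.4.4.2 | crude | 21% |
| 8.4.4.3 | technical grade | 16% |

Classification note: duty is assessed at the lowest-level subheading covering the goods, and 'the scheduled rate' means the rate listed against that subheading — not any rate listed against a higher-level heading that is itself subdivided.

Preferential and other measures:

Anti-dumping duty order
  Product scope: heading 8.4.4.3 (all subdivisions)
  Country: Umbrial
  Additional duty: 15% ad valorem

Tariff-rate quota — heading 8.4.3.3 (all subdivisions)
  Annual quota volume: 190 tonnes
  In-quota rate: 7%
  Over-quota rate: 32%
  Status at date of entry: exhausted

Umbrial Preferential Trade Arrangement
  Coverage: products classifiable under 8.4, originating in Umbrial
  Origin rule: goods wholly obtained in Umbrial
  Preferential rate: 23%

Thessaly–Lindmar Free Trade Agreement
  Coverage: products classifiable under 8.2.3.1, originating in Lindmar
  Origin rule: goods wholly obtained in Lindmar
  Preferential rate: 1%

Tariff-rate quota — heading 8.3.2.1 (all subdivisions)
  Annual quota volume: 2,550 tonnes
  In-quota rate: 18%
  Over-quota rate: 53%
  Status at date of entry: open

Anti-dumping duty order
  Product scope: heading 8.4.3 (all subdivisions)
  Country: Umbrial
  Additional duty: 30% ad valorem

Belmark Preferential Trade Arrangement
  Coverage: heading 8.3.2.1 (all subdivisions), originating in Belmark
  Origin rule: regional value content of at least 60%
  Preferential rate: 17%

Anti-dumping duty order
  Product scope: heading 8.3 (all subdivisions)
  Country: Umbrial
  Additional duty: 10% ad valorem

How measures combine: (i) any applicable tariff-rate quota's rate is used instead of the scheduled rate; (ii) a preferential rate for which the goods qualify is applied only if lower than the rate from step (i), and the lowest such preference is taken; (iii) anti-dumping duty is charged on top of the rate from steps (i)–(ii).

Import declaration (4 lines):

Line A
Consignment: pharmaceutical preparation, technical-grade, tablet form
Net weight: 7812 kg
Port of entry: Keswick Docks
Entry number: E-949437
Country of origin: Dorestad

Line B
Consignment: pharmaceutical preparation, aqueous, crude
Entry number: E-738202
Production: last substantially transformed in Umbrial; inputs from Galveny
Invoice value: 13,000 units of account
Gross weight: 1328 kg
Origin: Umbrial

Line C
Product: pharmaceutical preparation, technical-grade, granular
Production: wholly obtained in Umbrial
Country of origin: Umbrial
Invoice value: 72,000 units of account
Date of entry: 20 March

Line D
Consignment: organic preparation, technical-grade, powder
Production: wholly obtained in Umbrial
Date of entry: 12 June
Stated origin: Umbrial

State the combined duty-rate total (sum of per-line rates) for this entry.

Line A: pharmaceutical → 8.4; tablet form → 8.4.3; technical-grade → 8.4.3.3. Scheduled 27%. quota on 8.4.3.3 exhausted → over-quota 32%. → 32%.
Line B: pharmaceutical → 8.4; aqueous → 8.4.4; crude → 8.4.4.2. Scheduled 21%. Umbrial agreement on 8.4: not wholly obtained. → 21%.
Line C: pharmaceutical → 8.4; granular → 8.4.1; technical-grade → 8.4.1.2. Scheduled 11%. Umbrial agreement on 8.4: wholly obtained → 23% available; preference 23% not lower than 11% → no reduction. → 11%.
Line D: organic → 8.3; powder → 8.3.3; technical-grade → 8.3.3.2. Scheduled 22%. Umbrial agreement on 8.4: 8.3.3.2 not covered; anti-dumping (Umbrial, 8.3): +10%; total 22% + 10% = 32%. → 32%.
Sum: 32% + 21% + 11% + 32% = 96%.

96%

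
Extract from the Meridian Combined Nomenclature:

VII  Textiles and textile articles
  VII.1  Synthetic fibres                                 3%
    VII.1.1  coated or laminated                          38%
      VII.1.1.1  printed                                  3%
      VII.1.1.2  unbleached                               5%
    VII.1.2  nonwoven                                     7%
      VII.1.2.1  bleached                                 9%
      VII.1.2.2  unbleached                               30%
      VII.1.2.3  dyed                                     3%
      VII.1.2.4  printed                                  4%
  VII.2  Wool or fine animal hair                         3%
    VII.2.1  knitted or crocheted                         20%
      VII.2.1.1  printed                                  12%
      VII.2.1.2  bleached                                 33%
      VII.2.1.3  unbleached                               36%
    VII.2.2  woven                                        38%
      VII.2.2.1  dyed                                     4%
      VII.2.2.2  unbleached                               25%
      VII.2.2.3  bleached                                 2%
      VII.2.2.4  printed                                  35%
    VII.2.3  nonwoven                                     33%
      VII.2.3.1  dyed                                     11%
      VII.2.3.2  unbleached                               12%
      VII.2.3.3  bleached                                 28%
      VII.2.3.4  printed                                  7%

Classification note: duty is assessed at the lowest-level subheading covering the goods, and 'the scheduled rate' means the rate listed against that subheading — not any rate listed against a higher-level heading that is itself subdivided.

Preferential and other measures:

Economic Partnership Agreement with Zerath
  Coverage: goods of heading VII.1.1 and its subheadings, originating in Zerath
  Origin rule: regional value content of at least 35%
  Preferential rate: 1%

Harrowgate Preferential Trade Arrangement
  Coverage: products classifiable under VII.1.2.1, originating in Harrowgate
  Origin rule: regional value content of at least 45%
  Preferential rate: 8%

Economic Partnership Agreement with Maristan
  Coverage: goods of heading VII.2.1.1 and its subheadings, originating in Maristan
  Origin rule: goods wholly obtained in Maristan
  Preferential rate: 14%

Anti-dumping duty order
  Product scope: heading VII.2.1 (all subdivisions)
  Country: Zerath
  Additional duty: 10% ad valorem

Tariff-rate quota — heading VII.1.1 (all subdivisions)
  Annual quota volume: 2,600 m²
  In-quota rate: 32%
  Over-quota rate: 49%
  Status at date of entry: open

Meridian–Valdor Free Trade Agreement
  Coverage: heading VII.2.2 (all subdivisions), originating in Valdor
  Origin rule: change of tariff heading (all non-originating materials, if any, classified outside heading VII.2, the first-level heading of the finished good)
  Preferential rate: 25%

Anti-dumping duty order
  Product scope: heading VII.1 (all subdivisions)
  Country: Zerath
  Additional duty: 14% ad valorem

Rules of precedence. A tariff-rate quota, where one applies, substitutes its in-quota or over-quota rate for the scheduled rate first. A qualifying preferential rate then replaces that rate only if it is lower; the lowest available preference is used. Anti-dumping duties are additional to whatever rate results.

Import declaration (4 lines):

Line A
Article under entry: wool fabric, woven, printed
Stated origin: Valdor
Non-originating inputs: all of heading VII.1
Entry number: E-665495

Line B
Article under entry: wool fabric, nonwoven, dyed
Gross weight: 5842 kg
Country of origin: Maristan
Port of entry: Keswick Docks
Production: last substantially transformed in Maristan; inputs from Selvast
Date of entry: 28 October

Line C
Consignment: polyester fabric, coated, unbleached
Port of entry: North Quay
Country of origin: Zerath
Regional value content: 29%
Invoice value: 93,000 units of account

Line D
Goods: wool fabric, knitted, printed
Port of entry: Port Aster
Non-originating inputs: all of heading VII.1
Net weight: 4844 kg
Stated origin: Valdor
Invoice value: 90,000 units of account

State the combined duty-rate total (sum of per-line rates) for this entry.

Line A: wool → VII.2; woven → VII.2.2; printed → VII.2.2.4. Scheduled 35%. Valdor agreement on VII.2.2: CTH met → 25% available; preferential 25%. → 25%.
Line B: wool → VII.2; nonwoven → VII.2.3; dyed → VII.2.3.1. Scheduled 11%. Maristan agreement on VII.2.1.1: VII.2.3.1 not covered. → 11%.
Line C: polyester → VII.1; coated → VII.1.1; unbleached → VII.1.1.2. Scheduled 5%. quota on VII.1.1 open → in-quota 32%; Zerath agreement on VII.1.1: RVC < 35%; anti-dumping (Zerath, VII.1): +14%; total 32% + 14% = 46%. → 46%.
Line D: wool → VII.2; knitted → VII.2.1; printed → VII.2.1.1. Scheduled 12%. Valdor agreement on VII.2.2: VII.2.1.1 not covered. → 12%.
Sum: 25% + 11% + 46% + 12% = 94%.

94%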